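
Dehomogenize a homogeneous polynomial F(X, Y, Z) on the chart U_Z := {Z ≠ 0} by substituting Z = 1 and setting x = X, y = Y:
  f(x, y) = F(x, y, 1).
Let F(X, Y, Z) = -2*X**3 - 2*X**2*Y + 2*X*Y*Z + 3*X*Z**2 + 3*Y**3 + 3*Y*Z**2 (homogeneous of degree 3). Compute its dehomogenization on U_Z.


f(x, y) = -2*x**3 - 2*x**2*y + 2*x*y + 3*x + 3*y**3 + 3*y

On U_Z we set Z = 1. Each monomial c·X^i·Y^j·Z^k in F becomes c·x^i·y^j·1^k = c·x^i·y^j.
Substituting Z = 1: F(X, Y, 1) = -2*x**3 - 2*x**2*y + 2*x*y + 3*x + 3*y**3 + 3*y.
Note: deg(f) ≤ deg(F) = 3; strict inequality happens when F is divisible by Z (lost terms).


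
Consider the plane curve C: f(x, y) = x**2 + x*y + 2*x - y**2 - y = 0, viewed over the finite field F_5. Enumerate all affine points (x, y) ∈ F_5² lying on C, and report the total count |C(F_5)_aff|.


Affine F_5-points: {(0, 0), (0, 4), (3, 0), (3, 2), (4, 4)}; count = 5.

For each of the 25 pairs (x, y) ∈ F_5², evaluate f(x, y) mod 5. Record the zeros.
  x = 0: [0↦0, 1↦3, 2↦4, 3↦3, 4↦0]  zeros at y ∈ {0, 4}
  x = 1: [0↦3, 1↦2, 2↦4, 3↦4, 4↦2]  zeros at y ∈ ∅
  x = 2: [0↦3, 1↦3, 2↦1, 3↦2, 4↦1]  zeros at y ∈ ∅
  x = 3: [0↦0, 1↦1, 2↦0, 3↦2, 4↦2]  zeros at y ∈ {0, 2}
  x = 4: [0↦4, 1↦1, 2↦1, 3↦4, 4↦0]  zeros at y ∈ {4}
Collecting zeros: affine points = {(0, 0), (0, 4), (3, 0), (3, 2), (4, 4)}.
Total count |C(F_5)_aff| = 5.


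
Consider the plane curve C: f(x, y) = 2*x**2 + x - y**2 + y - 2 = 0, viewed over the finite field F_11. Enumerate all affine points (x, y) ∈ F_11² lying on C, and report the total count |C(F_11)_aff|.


Affine F_11-points: {(0, 5), (0, 7), (1, 4), (1, 8), (2, 6), (3, 6), (4, 4), (4, 8), (5, 5), (5, 7), (8, 2), (8, 10)}; count = 12.

For each of the 121 pairs (x, y) ∈ F_11², evaluate f(x, y) mod 11. Record the zeros.
  x = 0: [0↦9, 1↦9, 2↦7, 3↦3, 4↦8, 5↦0, 6↦1, 7↦0, 8↦8, 9↦3, 10↦7]  zeros at y ∈ {5, 7}
  x = 1: [0↦1, 1↦1, 2↦10, 3↦6, 4↦0, 5↦3, 6↦4, 7↦3, 8↦0, 9↦6, 10↦10]  zeros at y ∈ {4, 8}
  x = 2: [0↦8, 1↦8, 2↦6, 3↦2, 4↦7, 5↦10, 6↦0, 7↦10, 8↦7, 9↦2, 10↦6]  zeros at y ∈ {6}
  x = 3: [0↦8, 1↦8, 2↦6, 3↦2, 4↦7, 5↦10, 6↦0, 7↦10, 8↦7, 9↦2, 10↦6]  zeros at y ∈ {6}
  x = 4: [0↦1, 1↦1, 2↦10, 3↦6, 4↦0, 5↦3, 6↦4, 7↦3, 8↦0, 9↦6, 10↦10]  zeros at y ∈ {4, 8}
  x = 5: [0↦9, 1↦9, 2↦7, 3↦3, 4↦8, 5↦0, 6↦1, 7↦0, 8↦8, 9↦3, 10↦7]  zeros at y ∈ {5, 7}
  x = 6: [0↦10, 1↦10, 2↦8, 3↦4, 4↦9, 5↦1, 6↦2, 7↦1, 8↦9, 9↦4, 10↦8]  zeros at y ∈ ∅
  x = 7: [0↦4, 1↦4, 2↦2, 3↦9, 4↦3, 5↦6, 6↦7, 7↦6, 8↦3, 9↦9, 10↦2]  zeros at y ∈ ∅
  x = 8: [0↦2, 1↦2, 2↦0, 3↦7, 4↦1, 5↦4, 6↦5, 7↦4, 8↦1, 9↦7, 10↦0]  zeros at y ∈ {2, 10}
  x = 9: [0↦4, 1↦4, 2↦2, 3↦9, 4↦3, 5↦6, 6↦7, 7↦6, 8↦3, 9↦9, 10↦2]  zeros at y ∈ ∅
  x = 10: [0↦10, 1↦10, 2↦8, 3↦4, 4↦9, 5↦1, 6↦2, 7↦1, 8↦9, 9↦4, 10↦8]  zeros at y ∈ ∅
Collecting zeros: affine points = {(0, 5), (0, 7), (1, 4), (1, 8), (2, 6), (3, 6), (4, 4), (4, 8), (5, 5), (5, 7), (8, 2), (8, 10)}.
Total count |C(F_11)_aff| = 12.


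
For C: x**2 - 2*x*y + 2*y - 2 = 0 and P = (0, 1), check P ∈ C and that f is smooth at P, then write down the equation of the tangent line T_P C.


Tangent line at P: -2*x + 2*y - 2 = 0.

Step 1: f(0, 1) = 0, so P lies on C.
Step 2: partial derivatives
  f_x(x, y) = 2*x - 2*y, f_y(x, y) = 2 - 2*x.
  f_x(P) = -2, f_y(P) = 2 (gradient nonzero, so P is smooth).
Step 3: tangent line at P: -2·(x − 0) + 2·(y − 1) = 0.
Expanding: -2*x + 2*y - 2 = 0.


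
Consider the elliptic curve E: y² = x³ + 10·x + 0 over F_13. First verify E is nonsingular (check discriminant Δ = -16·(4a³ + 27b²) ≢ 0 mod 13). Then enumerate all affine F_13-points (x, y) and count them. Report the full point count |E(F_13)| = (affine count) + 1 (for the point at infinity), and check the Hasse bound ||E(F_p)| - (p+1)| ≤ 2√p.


Affine points = {(0, 0), (4, 0), (6, 4), (6, 9), (7, 6), (7, 7), (9, 0)}; affine count = 7; |E(F_13)| = 8.

Discriminant check: Δ ∝ 4a³ + 27b² = 4·10³ + 27·0² = 4·1000 + 27·0 ≡ 9 (mod 13). Nonzero ⇒ E is nonsingular.
For each x ∈ F_13, compute rhs = x³ + 10·x + 0 mod 13, then count y ∈ F_13 with y² ≡ rhs.
  x = 0: rhs = 0, matching y values: 0 (1 points).
  x = 1: rhs = 11, matching y values: none (0 points).
  x = 2: rhs = 2, matching y values: none (0 points).
  x = 3: rhs = 5, matching y values: none (0 points).
  x = 4: rhs = 0, matching y values: 0 (1 points).
  x = 5: rhs = 6, matching y values: none (0 points).
  x = 6: rhs = 3, matching y values: 4, 9 (2 points).
  x = 7: rhs = 10, matching y values: 6, 7 (2 points).
  x = 8: rhs = 7, matching y values: none (0 points).
  x = 9: rhs = 0, matching y values: 0 (1 points).
  x = 10: rhs = 8, matching y values: none (0 points).
  x = 11: rhs = 11, matching y values: none (0 points).
  x = 12: rhs = 2, matching y values: none (0 points).
Total affine count: 7.
Full point count |E(F_13)| = 7 + 1 = 8.
Hasse bound: |8 − (13+1)| = |-6| = 6 ≤ 2√13 ≈ 7.2111 ✓.


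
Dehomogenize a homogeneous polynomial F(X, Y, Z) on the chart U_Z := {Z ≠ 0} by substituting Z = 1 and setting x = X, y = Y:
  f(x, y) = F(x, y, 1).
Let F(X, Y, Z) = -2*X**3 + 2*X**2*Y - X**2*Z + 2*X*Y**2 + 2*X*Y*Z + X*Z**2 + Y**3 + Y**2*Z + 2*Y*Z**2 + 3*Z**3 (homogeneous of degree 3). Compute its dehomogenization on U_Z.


f(x, y) = -2*x**3 + 2*x**2*y - x**2 + 2*x*y**2 + 2*x*y + x + y**3 + y**2 + 2*y + 3

On U_Z we set Z = 1. Each monomial c·X^i·Y^j·Z^k in F becomes c·x^i·y^j·1^k = c·x^i·y^j.
Substituting Z = 1: F(X, Y, 1) = -2*x**3 + 2*x**2*y - x**2 + 2*x*y**2 + 2*x*y + x + y**3 + y**2 + 2*y + 3.
Note: deg(f) ≤ deg(F) = 3; strict inequality happens when F is divisible by Z (lost terms).


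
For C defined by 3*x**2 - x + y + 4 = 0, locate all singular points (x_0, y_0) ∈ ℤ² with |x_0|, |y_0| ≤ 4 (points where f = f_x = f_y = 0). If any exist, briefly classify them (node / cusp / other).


No singular points in the scanned grid; C is smooth there.

Compute partial derivatives:
  f_x = 6*x - 1.
  f_y = 1.
f_y = 1 is a nonzero constant, so f_y never vanishes: no point (x, y) can satisfy f = f_x = f_y = 0. In particular no (x, y) ∈ {−4, ..., 4}² is singular; the curve is smooth.


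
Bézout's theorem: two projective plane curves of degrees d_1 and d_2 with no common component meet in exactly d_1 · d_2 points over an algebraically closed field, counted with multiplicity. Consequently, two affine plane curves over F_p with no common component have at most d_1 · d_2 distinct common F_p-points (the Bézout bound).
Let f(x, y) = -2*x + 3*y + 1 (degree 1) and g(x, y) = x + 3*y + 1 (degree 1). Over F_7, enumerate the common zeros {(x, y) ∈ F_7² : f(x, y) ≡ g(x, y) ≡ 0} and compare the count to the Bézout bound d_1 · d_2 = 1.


Common zeros: {(0, 2)}; count = 1; Bézout bound = 1.

deg(f) = 1, deg(g) = 1, so Bézout bound = 1.
Scan x ∈ F_7. For each x, list the y ∈ F_7 with f(x, y) ≡ 0 and those with g(x, y) ≡ 0 (mod 7); the common zeros in that column are the intersection.
  x = 0: f ≡ 0 at y ∈ {2}; g ≡ 0 at y ∈ {2}; common: {2}.
  x = 1: f ≡ 0 at y ∈ {5}; g ≡ 0 at y ∈ {4}; common: ∅.
  x = 2: f ≡ 0 at y ∈ {1}; g ≡ 0 at y ∈ {6}; common: ∅.
  x = 3: f ≡ 0 at y ∈ {4}; g ≡ 0 at y ∈ {1}; common: ∅.
  x = 4: f ≡ 0 at y ∈ {0}; g ≡ 0 at y ∈ {3}; common: ∅.
  x = 5: f ≡ 0 at y ∈ {3}; g ≡ 0 at y ∈ {5}; common: ∅.
  x = 6: f ≡ 0 at y ∈ {6}; g ≡ 0 at y ∈ {0}; common: ∅.
Collecting: common zeros = {(0, 2)}, so the count is 1.
Comparison with the Bézout bound: 1 ≤ 1 = deg(f)·deg(g), as expected for curves with no common component (the bound is attained).


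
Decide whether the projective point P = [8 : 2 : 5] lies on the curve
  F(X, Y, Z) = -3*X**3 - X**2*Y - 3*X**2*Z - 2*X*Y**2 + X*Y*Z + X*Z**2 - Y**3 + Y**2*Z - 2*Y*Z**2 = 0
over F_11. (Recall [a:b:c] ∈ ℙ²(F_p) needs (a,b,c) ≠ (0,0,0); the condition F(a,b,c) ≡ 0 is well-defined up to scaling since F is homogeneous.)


F(8,2,5) ≡ 1 (mod 11); P is NOT on the curve.

Evaluate F(8, 2, 5) term-by-term (mod 11).
  -3*X**3 ↦ -3·512·1·1 = -1536
  -X**2*Y ↦ -1·64·2·1 = -128
  -3*X**2*Z ↦ -3·64·1·5 = -960
  -2*X*Y**2 ↦ -2·8·4·1 = -64
  X*Y*Z ↦ 1·8·2·5 = 80
  X*Z**2 ↦ 1·8·1·25 = 200
  -Y**3 ↦ -1·1·8·1 = -8
  Y**2*Z ↦ 1·1·4·5 = 20
  -2*Y*Z**2 ↦ -2·1·2·25 = -100
Sum: F(8, 2, 5) = (-1536) + (-128) + (-960) + (-64) + (80) + (200) + (-8) + (20) + (-100) = -2496.
Reducing mod 11: -2496 ≡ 1 (mod 11).
Since F(a, b, c) ≡ 1 ≠ 0 (mod 11), P does NOT lie on the curve.


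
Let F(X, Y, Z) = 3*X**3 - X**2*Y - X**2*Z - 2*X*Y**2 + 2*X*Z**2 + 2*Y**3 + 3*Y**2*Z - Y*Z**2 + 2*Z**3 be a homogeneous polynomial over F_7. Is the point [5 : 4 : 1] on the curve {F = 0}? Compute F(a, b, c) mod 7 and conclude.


F(5,4,1) ≡ 1 (mod 7); P is NOT on the curve.

Evaluate F(5, 4, 1) term-by-term (mod 7).
  3*X**3 ↦ 3·125·1·1 = 375
  -X**2*Y ↦ -1·25·4·1 = -100
  -X**2*Z ↦ -1·25·1·1 = -25
  -2*X*Y**2 ↦ -2·5·16·1 = -160
  2*X*Z**2 ↦ 2·5·1·1 = 10
  2*Y**3 ↦ 2·1·64·1 = 128
  3*Y**2*Z ↦ 3·1·16·1 = 48
  -Y*Z**2 ↦ -1·1·4·1 = -4
  2*Z**3 ↦ 2·1·1·1 = 2
Sum: F(5, 4, 1) = (375) + (-100) + (-25) + (-160) + (10) + (128) + (48) + (-4) + (2) = 274.
Reducing mod 7: 274 ≡ 1 (mod 7).
Since F(a, b, c) ≡ 1 ≠ 0 (mod 7), P does NOT lie on the curve.


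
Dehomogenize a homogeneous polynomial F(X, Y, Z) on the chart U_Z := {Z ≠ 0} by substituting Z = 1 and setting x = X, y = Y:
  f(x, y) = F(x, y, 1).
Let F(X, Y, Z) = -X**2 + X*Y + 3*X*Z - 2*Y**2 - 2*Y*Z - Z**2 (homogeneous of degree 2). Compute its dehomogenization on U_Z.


f(x, y) = -x**2 + x*y + 3*x - 2*y**2 - 2*y - 1

On U_Z we set Z = 1. Each monomial c·X^i·Y^j·Z^k in F becomes c·x^i·y^j·1^k = c·x^i·y^j.
Substituting Z = 1: F(X, Y, 1) = -x**2 + x*y + 3*x - 2*y**2 - 2*y - 1.
Note: deg(f) ≤ deg(F) = 2; strict inequality happens when F is divisible by Z (lost terms).


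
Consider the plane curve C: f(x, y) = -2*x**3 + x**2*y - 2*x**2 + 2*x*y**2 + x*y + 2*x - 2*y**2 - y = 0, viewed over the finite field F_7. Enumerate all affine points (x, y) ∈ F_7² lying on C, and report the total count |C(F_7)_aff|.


Affine F_7-points: {(0, 0), (0, 3), (1, 2), (3, 2), (3, 4), (6, 1), (6, 4)}; count = 7.

For each of the 49 pairs (x, y) ∈ F_7², evaluate f(x, y) mod 7. Record the zeros.
  x = 0: [0↦0, 1↦4, 2↦4, 3↦0, 4↦6, 5↦1, 6↦6]  zeros at y ∈ {0, 3}
  x = 1: [0↦5, 1↦6, 2↦0, 3↦1, 4↦2, 5↦3, 6↦4]  zeros at y ∈ {2}
  x = 2: [0↦1, 1↦1, 2↦5, 3↦6, 4↦4, 5↦6, 6↦5]  zeros at y ∈ ∅
  x = 3: [0↦4, 1↦5, 2↦0, 3↦3, 4↦0, 5↦5, 6↦4]  zeros at y ∈ {2, 4}
  x = 4: [0↦2, 1↦6, 2↦1, 3↦1, 4↦6, 5↦2, 6↦3]  zeros at y ∈ ∅
  x = 5: [0↦4, 1↦6, 2↦3, 3↦2, 4↦3, 5↦6, 6↦4]  zeros at y ∈ ∅
  x = 6: [0↦5, 1↦0, 2↦1, 3↦1, 4↦0, 5↦5, 6↦2]  zeros at y ∈ {1, 4}
Collecting zeros: affine points = {(0, 0), (0, 3), (1, 2), (3, 2), (3, 4), (6, 1), (6, 4)}.
Total count |C(F_7)_aff| = 7.


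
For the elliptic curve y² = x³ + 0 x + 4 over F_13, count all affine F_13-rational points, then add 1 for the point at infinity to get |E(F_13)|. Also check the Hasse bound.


Affine points = {(0, 2), (0, 11), (2, 5), (2, 8), (4, 4), (4, 9), (5, 5), (5, 8), (6, 5), (6, 8), (7, 3), (7, 10), (8, 3), (8, 10), (10, 4), (10, 9), (11, 3), (11, 10), (12, 4), (12, 9)}; affine count = 20; |E(F_13)| = 21.

Discriminant check: Δ ∝ 4a³ + 27b² = 4·0³ + 27·4² = 4·0 + 27·16 ≡ 3 (mod 13). Nonzero ⇒ E is nonsingular.
For each x ∈ F_13, compute rhs = x³ + 0·x + 4 mod 13, then count y ∈ F_13 with y² ≡ rhs.
  x = 0: rhs = 4, matching y values: 2, 11 (2 points).
  x = 1: rhs = 5, matching y values: none (0 points).
  x = 2: rhs = 12, matching y values: 5, 8 (2 points).
  x = 3: rhs = 5, matching y values: none (0 points).
  x = 4: rhs = 3, matching y values: 4, 9 (2 points).
  x = 5: rhs = 12, matching y values: 5, 8 (2 points).
  x = 6: rhs = 12, matching y values: 5, 8 (2 points).
  x = 7: rhs = 9, matching y values: 3, 10 (2 points).
  x = 8: rhs = 9, matching y values: 3, 10 (2 points).
  x = 9: rhs = 5, matching y values: none (0 points).
  x = 10: rhs = 3, matching y values: 4, 9 (2 points).
  x = 11: rhs = 9, matching y values: 3, 10 (2 points).
  x = 12: rhs = 3, matching y values: 4, 9 (2 points).
Total affine count: 20.
Full point count |E(F_13)| = 20 + 1 = 21.
Hasse bound: |21 − (13+1)| = |7| = 7 ≤ 2√13 ≈ 7.2111 ✓.


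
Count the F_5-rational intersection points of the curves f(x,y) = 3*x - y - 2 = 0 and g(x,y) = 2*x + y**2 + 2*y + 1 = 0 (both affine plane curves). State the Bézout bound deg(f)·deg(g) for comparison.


Common zeros: {(3, 2)}; count = 1; Bézout bound = 2.

deg(f) = 1, deg(g) = 2, so Bézout bound = 2.
Scan x ∈ F_5. For each x, list the y ∈ F_5 with f(x, y) ≡ 0 and those with g(x, y) ≡ 0 (mod 5); the common zeros in that column are the intersection.
  x = 0: f ≡ 0 at y ∈ {3}; g ≡ 0 at y ∈ {4}; common: ∅.
  x = 1: f ≡ 0 at y ∈ {1}; g ≡ 0 at y ∈ ∅; common: ∅.
  x = 2: f ≡ 0 at y ∈ {4}; g ≡ 0 at y ∈ {0, 3}; common: ∅.
  x = 3: f ≡ 0 at y ∈ {2}; g ≡ 0 at y ∈ {1, 2}; common: {2}.
  x = 4: f ≡ 0 at y ∈ {0}; g ≡ 0 at y ∈ ∅; common: ∅.
Collecting: common zeros = {(3, 2)}, so the count is 1.
Comparison with the Bézout bound: 1 ≤ 2 = deg(f)·deg(g), as expected for curves with no common component (the affine F_5-count falls short of the bound because intersections may lie at infinity, over extension fields, or carry multiplicity).


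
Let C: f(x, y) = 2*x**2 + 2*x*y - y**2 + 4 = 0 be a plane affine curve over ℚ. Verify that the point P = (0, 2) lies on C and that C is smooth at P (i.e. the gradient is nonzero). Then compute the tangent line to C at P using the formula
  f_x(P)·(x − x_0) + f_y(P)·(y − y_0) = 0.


Tangent line at P: 4*x - 4*y + 8 = 0.

Step 1: f(0, 2) = 0, so P lies on C.
Step 2: partial derivatives
  f_x(x, y) = 4*x + 2*y, f_y(x, y) = 2*x - 2*y.
  f_x(P) = 4, f_y(P) = -4 (gradient nonzero, so P is smooth).
Step 3: tangent line at P: 4·(x − 0) + -4·(y − 2) = 0.
Expanding: 4*x - 4*y + 8 = 0.


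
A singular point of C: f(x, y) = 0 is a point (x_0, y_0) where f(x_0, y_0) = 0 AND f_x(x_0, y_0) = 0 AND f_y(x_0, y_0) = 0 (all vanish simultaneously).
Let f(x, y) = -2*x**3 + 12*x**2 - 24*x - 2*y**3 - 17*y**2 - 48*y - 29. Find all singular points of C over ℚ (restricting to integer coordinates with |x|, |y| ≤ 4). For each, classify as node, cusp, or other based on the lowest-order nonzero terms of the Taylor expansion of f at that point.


Singular points: {(2, -3)}; classification: cusp.

Compute partial derivatives:
  f_x = -6*x**2 + 24*x - 24.
  f_y = -6*y**2 - 34*y - 48.
Scan x_0 ∈ {−4, ..., 4}. For each x_0, f_y(x_0, y) is a polynomial in y; find its integer roots y ∈ {−4, ..., 4}, then test f_x and f at those candidates.
  x = -4: f_y(-4, y) = -6*y**2 - 34*y - 48; vanishes at y ∈ {-3}. (-4, -3): f_x = -216 ≠ 0.
  x = -3: f_y(-3, y) = -6*y**2 - 34*y - 48; vanishes at y ∈ {-3}. (-3, -3): f_x = -150 ≠ 0.
  x = -2: f_y(-2, y) = -6*y**2 - 34*y - 48; vanishes at y ∈ {-3}. (-2, -3): f_x = -96 ≠ 0.
  x = -1: f_y(-1, y) = -6*y**2 - 34*y - 48; vanishes at y ∈ {-3}. (-1, -3): f_x = -54 ≠ 0.
  x = 0: f_y(0, y) = -6*y**2 - 34*y - 48; vanishes at y ∈ {-3}. (0, -3): f_x = -24 ≠ 0.
  x = 1: f_y(1, y) = -6*y**2 - 34*y - 48; vanishes at y ∈ {-3}. (1, -3): f_x = -6 ≠ 0.
  x = 2: f_y(2, y) = -6*y**2 - 34*y - 48; vanishes at y ∈ {-3}. (2, -3): f_x = 0, f = 0 — SINGULAR.
  x = 3: f_y(3, y) = -6*y**2 - 34*y - 48; vanishes at y ∈ {-3}. (3, -3): f_x = -6 ≠ 0.
  x = 4: f_y(4, y) = -6*y**2 - 34*y - 48; vanishes at y ∈ {-3}. (4, -3): f_x = -24 ≠ 0.
Only singular point on the grid: (2, -3).
Classify: substitute x = 2 + u, y = -3 + v and expand: f = -2*u**3 - 2*v**3 + v**2.
No constant or linear terms (consistent with a singular point). Quadratic part: v**2. Cubic part: -2*u**3 - 2*v**3.
The quadratic part v**2 is a perfect square, so there is a single (double) tangent line v = 0, i.e. y = -3. Restricting the cubic part to that line (v = 0) leaves -2*u**3 ≠ 0, so f is not divisible by v and the branch is v² ≈ 2*u**3 to lowest order — this is a cusp.
Classification: cusp.


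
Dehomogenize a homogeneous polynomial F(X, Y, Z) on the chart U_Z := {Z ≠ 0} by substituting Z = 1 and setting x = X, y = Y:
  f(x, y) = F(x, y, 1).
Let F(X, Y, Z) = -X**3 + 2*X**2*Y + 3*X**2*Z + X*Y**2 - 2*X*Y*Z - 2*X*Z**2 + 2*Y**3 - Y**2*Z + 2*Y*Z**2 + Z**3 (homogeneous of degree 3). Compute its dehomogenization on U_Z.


f(x, y) = -x**3 + 2*x**2*y + 3*x**2 + x*y**2 - 2*x*y - 2*x + 2*y**3 - y**2 + 2*y + 1

On U_Z we set Z = 1. Each monomial c·X^i·Y^j·Z^k in F becomes c·x^i·y^j·1^k = c·x^i·y^j.
Substituting Z = 1: F(X, Y, 1) = -x**3 + 2*x**2*y + 3*x**2 + x*y**2 - 2*x*y - 2*x + 2*y**3 - y**2 + 2*y + 1.
Note: deg(f) ≤ deg(F) = 3; strict inequality happens when F is divisible by Z (lost terms).


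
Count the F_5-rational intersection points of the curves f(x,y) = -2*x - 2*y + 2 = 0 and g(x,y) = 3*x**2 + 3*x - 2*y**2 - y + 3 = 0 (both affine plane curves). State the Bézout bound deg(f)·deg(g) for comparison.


Common zeros: {(0, 1), (2, 4)}; count = 2; Bézout bound = 2.

deg(f) = 1, deg(g) = 2, so Bézout bound = 2.
Scan x ∈ F_5. For each x, list the y ∈ F_5 with f(x, y) ≡ 0 and those with g(x, y) ≡ 0 (mod 5); the common zeros in that column are the intersection.
  x = 0: f ≡ 0 at y ∈ {1}; g ≡ 0 at y ∈ {1}; common: {1}.
  x = 1: f ≡ 0 at y ∈ {0}; g ≡ 0 at y ∈ ∅; common: ∅.
  x = 2: f ≡ 0 at y ∈ {4}; g ≡ 0 at y ∈ {3, 4}; common: {4}.
  x = 3: f ≡ 0 at y ∈ {3}; g ≡ 0 at y ∈ ∅; common: ∅.
  x = 4: f ≡ 0 at y ∈ {2}; g ≡ 0 at y ∈ {1}; common: ∅.
Collecting: common zeros = {(0, 1), (2, 4)}, so the count is 2.
Comparison with the Bézout bound: 2 ≤ 2 = deg(f)·deg(g), as expected for curves with no common component (the bound is attained).


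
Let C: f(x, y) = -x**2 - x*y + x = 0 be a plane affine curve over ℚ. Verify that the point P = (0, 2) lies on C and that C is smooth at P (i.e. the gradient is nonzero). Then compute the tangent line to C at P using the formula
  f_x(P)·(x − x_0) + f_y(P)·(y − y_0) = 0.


Tangent line at P: -x = 0.

Step 1: f(0, 2) = 0, so P lies on C.
Step 2: partial derivatives
  f_x(x, y) = -2*x - y + 1, f_y(x, y) = -x.
  f_x(P) = -1, f_y(P) = 0 (gradient nonzero, so P is smooth).
Step 3: tangent line at P: -1·(x − 0) + 0·(y − 2) = 0.
Expanding: -x = 0.


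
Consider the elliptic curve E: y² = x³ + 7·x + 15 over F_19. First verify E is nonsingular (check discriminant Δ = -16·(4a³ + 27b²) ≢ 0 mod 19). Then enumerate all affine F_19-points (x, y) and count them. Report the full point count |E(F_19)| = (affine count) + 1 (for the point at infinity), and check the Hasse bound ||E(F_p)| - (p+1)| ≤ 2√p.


Affine points = {(1, 2), (1, 17), (3, 5), (3, 14), (5, 2), (5, 17), (6, 8), (6, 11), (9, 3), (9, 16), (11, 6), (11, 13), (13, 2), (13, 17), (14, 8), (14, 11), (16, 9), (16, 10), (18, 8), (18, 11)}; affine count = 20; |E(F_19)| = 21.

Discriminant check: Δ ∝ 4a³ + 27b² = 4·7³ + 27·15² = 4·343 + 27·225 ≡ 18 (mod 19). Nonzero ⇒ E is nonsingular.
For each x ∈ F_19, compute rhs = x³ + 7·x + 15 mod 19, then count y ∈ F_19 with y² ≡ rhs.
  x = 0: rhs = 15, matching y values: none (0 points).
  x = 1: rhs = 4, matching y values: 2, 17 (2 points).
  x = 2: rhs = 18, matching y values: none (0 points).
  x = 3: rhs = 6, matching y values: 5, 14 (2 points).
  x = 4: rhs = 12, matching y values: none (0 points).
  x = 5: rhs = 4, matching y values: 2, 17 (2 points).
  x = 6: rhs = 7, matching y values: 8, 11 (2 points).
  x = 7: rhs = 8, matching y values: none (0 points).
  x = 8: rhs = 13, matching y values: none (0 points).
  x = 9: rhs = 9, matching y values: 3, 16 (2 points).
  x = 10: rhs = 2, matching y values: none (0 points).
  x = 11: rhs = 17, matching y values: 6, 13 (2 points).
  x = 12: rhs = 3, matching y values: none (0 points).
  x = 13: rhs = 4, matching y values: 2, 17 (2 points).
  x = 14: rhs = 7, matching y values: 8, 11 (2 points).
  x = 15: rhs = 18, matching y values: none (0 points).
  x = 16: rhs = 5, matching y values: 9, 10 (2 points).
  x = 17: rhs = 12, matching y values: none (0 points).
  x = 18: rhs = 7, matching y values: 8, 11 (2 points).
Total affine count: 20.
Full point count |E(F_19)| = 20 + 1 = 21.
Hasse bound: |21 − (19+1)| = |1| = 1 ≤ 2√19 ≈ 8.7178 ✓.


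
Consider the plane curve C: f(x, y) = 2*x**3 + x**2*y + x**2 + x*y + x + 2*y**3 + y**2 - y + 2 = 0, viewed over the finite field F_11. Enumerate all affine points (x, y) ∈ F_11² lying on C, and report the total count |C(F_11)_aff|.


Affine F_11-points: {(1, 4), (1, 5), (1, 7), (3, 2), (3, 7), (5, 6), (6, 8), (9, 6), (10, 0), (10, 6), (10, 10)}; count = 11.

For each of the 121 pairs (x, y) ∈ F_11², evaluate f(x, y) mod 11. Record the zeros.
  x = 0: [0↦2, 1↦4, 2↦9, 3↦7, 4↦10, 5↦8, 6↦2, 7↦4, 8↦4, 9↦3, 10↦2]  zeros at y ∈ ∅
  x = 1: [0↦6, 1↦10, 2↦6, 3↦6, 4↦0, 5↦0, 6↦7, 7↦0, 8↦2, 9↦3, 10↦4]  zeros at y ∈ {4, 5, 7}
  x = 2: [0↦2, 1↦10, 2↦10, 3↦3, 4↦1, 5↦5, 6↦5, 7↦2, 8↦8, 9↦2, 10↦7]  zeros at y ∈ ∅
  x = 3: [0↦2, 1↦5, 2↦0, 3↦10, 4↦3, 5↦2, 6↦8, 7↦0, 8↦1, 9↦1, 10↦1]  zeros at y ∈ {2, 7}
  x = 4: [0↦7, 1↦7, 2↦10, 3↦6, 4↦7, 5↦3, 6↦6, 7↦6, 8↦4, 9↦1, 10↦9]  zeros at y ∈ ∅
  x = 5: [0↦7, 1↦6, 2↦8, 3↦3, 4↦3, 5↦9, 6↦0, 7↦10, 8↦7, 9↦3, 10↦10]  zeros at y ∈ {6}
  x = 6: [0↦3, 1↦3, 2↦6, 3↦2, 4↦3, 5↦10, 6↦2, 7↦2, 8↦0, 9↦8, 10↦5]  zeros at y ∈ {8}
  x = 7: [0↦7, 1↦10, 2↦5, 3↦4, 4↦8, 5↦7, 6↦2, 7↦5, 8↦6, 9↦6, 10↦6]  zeros at y ∈ ∅
  x = 8: [0↦9, 1↦6, 2↦6, 3↦10, 4↦8, 5↦1, 6↦1, 7↦9, 8↦4, 9↦9, 10↦3]  zeros at y ∈ ∅
  x = 9: [0↦10, 1↦3, 2↦10, 3↦10, 4↦4, 5↦4, 6↦0, 7↦4, 8↦6, 9↦7, 10↦8]  zeros at y ∈ {6}
  x = 10: [0↦0, 1↦2, 2↦7, 3↦5, 4↦8, 5↦6, 6↦0, 7↦2, 8↦2, 9↦1, 10↦0]  zeros at y ∈ {0, 6, 10}
Collecting zeros: affine points = {(1, 4), (1, 5), (1, 7), (3, 2), (3, 7), (5, 6), (6, 8), (9, 6), (10, 0), (10, 6), (10, 10)}.
Total count |C(F_11)_aff| = 11.


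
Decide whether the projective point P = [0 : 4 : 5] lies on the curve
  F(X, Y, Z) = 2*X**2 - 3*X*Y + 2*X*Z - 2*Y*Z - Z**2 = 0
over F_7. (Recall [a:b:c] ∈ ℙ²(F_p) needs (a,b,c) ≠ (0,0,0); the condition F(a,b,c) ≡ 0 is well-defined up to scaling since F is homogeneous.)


F(0,4,5) ≡ 5 (mod 7); P is NOT on the curve.

Evaluate F(0, 4, 5) term-by-term (mod 7).
  2*X**2 ↦ 2·0·1·1 = 0
  -3*X*Y ↦ -3·0·4·1 = 0
  2*X*Z ↦ 2·0·1·5 = 0
  -2*Y*Z ↦ -2·1·4·5 = -40
  -Z**2 ↦ -1·1·1·25 = -25
Sum: F(0, 4, 5) = (0) + (0) + (0) + (-40) + (-25) = -65.
Reducing mod 7: -65 ≡ 5 (mod 7).
Since F(a, b, c) ≡ 5 ≠ 0 (mod 7), P does NOT lie on the curve.


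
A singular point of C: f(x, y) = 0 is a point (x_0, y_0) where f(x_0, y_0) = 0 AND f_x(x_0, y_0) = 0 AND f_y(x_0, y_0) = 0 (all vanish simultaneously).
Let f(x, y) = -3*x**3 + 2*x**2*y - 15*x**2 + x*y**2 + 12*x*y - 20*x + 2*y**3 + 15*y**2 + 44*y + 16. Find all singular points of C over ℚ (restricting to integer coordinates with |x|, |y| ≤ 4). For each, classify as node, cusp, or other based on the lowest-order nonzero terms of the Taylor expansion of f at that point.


Singular points: {(-2, -2)}; classification: node.

Compute partial derivatives:
  f_x = -9*x**2 + 4*x*y - 30*x + y**2 + 12*y - 20.
  f_y = 2*x**2 + 2*x*y + 12*x + 6*y**2 + 30*y + 44.
Scan x_0 ∈ {−4, ..., 4}. For each x_0, f_y(x_0, y) is a polynomial in y; find its integer roots y ∈ {−4, ..., 4}, then test f_x and f at those candidates.
  x = -4: f_y(-4, y) = 6*y**2 + 22*y + 28; no integer root y with |y| ≤ 4.
  x = -3: f_y(-3, y) = 6*y**2 + 24*y + 26; no integer root y with |y| ≤ 4.
  x = -2: f_y(-2, y) = 6*y**2 + 26*y + 28; vanishes at y ∈ {-2}. (-2, -2): f_x = 0, f = 0 — SINGULAR.
  x = -1: f_y(-1, y) = 6*y**2 + 28*y + 34; no integer root y with |y| ≤ 4.
  x = 0: f_y(0, y) = 6*y**2 + 30*y + 44; no integer root y with |y| ≤ 4.
  x = 1: f_y(1, y) = 6*y**2 + 32*y + 58; no integer root y with |y| ≤ 4.
  x = 2: f_y(2, y) = 6*y**2 + 34*y + 76; no integer root y with |y| ≤ 4.
  x = 3: f_y(3, y) = 6*y**2 + 36*y + 98; no integer root y with |y| ≤ 4.
  x = 4: f_y(4, y) = 6*y**2 + 38*y + 124; no integer root y with |y| ≤ 4.
Only singular point on the grid: (-2, -2).
Classify: substitute x = -2 + u, y = -2 + v and expand: f = -3*u**3 + 2*u**2*v - u**2 + u*v**2 + 2*v**3 + v**2.
No constant or linear terms (consistent with a singular point). Quadratic part: -u**2 + v**2. Cubic part: -3*u**3 + 2*u**2*v + u*v**2 + 2*v**3.
The quadratic part v**2 - u**2 = (v − u)(v + u) splits into two distinct linear factors, so there are two distinct tangent lines y − -2 = ±(x − -2) — this is a node (ordinary double point).
Classification: node.


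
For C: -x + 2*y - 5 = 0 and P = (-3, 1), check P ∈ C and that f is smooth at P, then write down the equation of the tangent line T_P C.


Tangent line at P: -x + 2*y - 5 = 0.

Step 1: f(-3, 1) = 0, so P lies on C.
Step 2: partial derivatives
  f_x(x, y) = -1, f_y(x, y) = 2.
  f_x(P) = -1, f_y(P) = 2 (gradient nonzero, so P is smooth).
Step 3: tangent line at P: -1·(x − -3) + 2·(y − 1) = 0.
Expanding: -x + 2*y - 5 = 0.


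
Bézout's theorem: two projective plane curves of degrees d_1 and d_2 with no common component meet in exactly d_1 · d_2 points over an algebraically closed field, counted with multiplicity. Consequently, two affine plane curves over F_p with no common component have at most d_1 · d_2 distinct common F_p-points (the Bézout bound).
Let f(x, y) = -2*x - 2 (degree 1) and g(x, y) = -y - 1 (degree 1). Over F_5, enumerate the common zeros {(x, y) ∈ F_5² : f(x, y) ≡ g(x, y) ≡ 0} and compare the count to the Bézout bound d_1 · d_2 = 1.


Common zeros: {(4, 4)}; count = 1; Bézout bound = 1.

deg(f) = 1, deg(g) = 1, so Bézout bound = 1.
Scan x ∈ F_5. For each x, list the y ∈ F_5 with f(x, y) ≡ 0 and those with g(x, y) ≡ 0 (mod 5); the common zeros in that column are the intersection.
  x = 0: f ≡ 0 at y ∈ ∅; g ≡ 0 at y ∈ {4}; common: ∅.
  x = 1: f ≡ 0 at y ∈ ∅; g ≡ 0 at y ∈ {4}; common: ∅.
  x = 2: f ≡ 0 at y ∈ ∅; g ≡ 0 at y ∈ {4}; common: ∅.
  x = 3: f ≡ 0 at y ∈ ∅; g ≡ 0 at y ∈ {4}; common: ∅.
  x = 4: f ≡ 0 at y ∈ {0, 1, 2, 3, 4}; g ≡ 0 at y ∈ {4}; common: {4}.
Collecting: common zeros = {(4, 4)}, so the count is 1.
Comparison with the Bézout bound: 1 ≤ 1 = deg(f)·deg(g), as expected for curves with no common component (the bound is attained).


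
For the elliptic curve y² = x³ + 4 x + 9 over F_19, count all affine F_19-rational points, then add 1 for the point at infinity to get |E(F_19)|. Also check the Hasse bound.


Affine points = {(0, 3), (0, 16), (2, 5), (2, 14), (7, 0), (10, 2), (10, 17), (11, 4), (11, 15), (13, 4), (13, 15), (14, 4), (14, 15), (15, 9), (15, 10), (18, 2), (18, 17)}; affine count = 17; |E(F_19)| = 18.

Discriminant check: Δ ∝ 4a³ + 27b² = 4·4³ + 27·9² = 4·64 + 27·81 ≡ 11 (mod 19). Nonzero ⇒ E is nonsingular.
For each x ∈ F_19, compute rhs = x³ + 4·x + 9 mod 19, then count y ∈ F_19 with y² ≡ rhs.
  x = 0: rhs = 9, matching y values: 3, 16 (2 points).
  x = 1: rhs = 14, matching y values: none (0 points).
  x = 2: rhs = 6, matching y values: 5, 14 (2 points).
  x = 3: rhs = 10, matching y values: none (0 points).
  x = 4: rhs = 13, matching y values: none (0 points).
  x = 5: rhs = 2, matching y values: none (0 points).
  x = 6: rhs = 2, matching y values: none (0 points).
  x = 7: rhs = 0, matching y values: 0 (1 points).
  x = 8: rhs = 2, matching y values: none (0 points).
  x = 9: rhs = 14, matching y values: none (0 points).
  x = 10: rhs = 4, matching y values: 2, 17 (2 points).
  x = 11: rhs = 16, matching y values: 4, 15 (2 points).
  x = 12: rhs = 18, matching y values: none (0 points).
  x = 13: rhs = 16, matching y values: 4, 15 (2 points).
  x = 14: rhs = 16, matching y values: 4, 15 (2 points).
  x = 15: rhs = 5, matching y values: 9, 10 (2 points).
  x = 16: rhs = 8, matching y values: none (0 points).
  x = 17: rhs = 12, matching y values: none (0 points).
  x = 18: rhs = 4, matching y values: 2, 17 (2 points).
Total affine count: 17.
Full point count |E(F_19)| = 17 + 1 = 18.
Hasse bound: |18 − (19+1)| = |-2| = 2 ≤ 2√19 ≈ 8.7178 ✓.


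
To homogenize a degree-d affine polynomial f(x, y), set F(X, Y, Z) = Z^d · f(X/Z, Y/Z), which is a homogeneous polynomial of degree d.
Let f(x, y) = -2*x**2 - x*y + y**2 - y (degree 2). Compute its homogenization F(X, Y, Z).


F(X, Y, Z) = -2*X**2 - X*Y + Y**2 - Y*Z

deg(f) = 2.
Substitute x = X/Z, y = Y/Z into f, then multiply by Z^2.
  monomial -2·x^2·y^0 ↦ -2·X^2·Y^0·Z^0.
  monomial -1·x^1·y^1 ↦ -1·X^1·Y^1·Z^0.
  monomial 1·x^0·y^2 ↦ 1·X^0·Y^2·Z^0.
  monomial -1·x^0·y^1 ↦ -1·X^0·Y^1·Z^1.
Collecting: F(X, Y, Z) = -2*X**2 - X*Y + Y**2 - Y*Z.


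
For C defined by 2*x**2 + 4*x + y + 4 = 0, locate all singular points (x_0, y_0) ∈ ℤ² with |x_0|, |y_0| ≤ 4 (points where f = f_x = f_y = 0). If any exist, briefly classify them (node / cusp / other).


No singular points in the scanned grid; C is smooth there.

Compute partial derivatives:
  f_x = 4*x + 4.
  f_y = 1.
f_y = 1 is a nonzero constant, so f_y never vanishes: no point (x, y) can satisfy f = f_x = f_y = 0. In particular no (x, y) ∈ {−4, ..., 4}² is singular; the curve is smooth.


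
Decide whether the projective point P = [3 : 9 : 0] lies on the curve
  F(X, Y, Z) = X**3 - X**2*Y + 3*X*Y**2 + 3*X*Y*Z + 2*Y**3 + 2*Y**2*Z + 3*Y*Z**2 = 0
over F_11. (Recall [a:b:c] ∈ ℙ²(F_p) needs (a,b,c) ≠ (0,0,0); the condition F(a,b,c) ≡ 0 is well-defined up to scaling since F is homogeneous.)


F(3,9,0) ≡ 10 (mod 11); P is NOT on the curve.

Evaluate F(3, 9, 0) term-by-term (mod 11).
  X**3 ↦ 1·27·1·1 = 27
  -X**2*Y ↦ -1·9·9·1 = -81
  3*X*Y**2 ↦ 3·3·81·1 = 729
  3*X*Y*Z ↦ 3·3·9·0 = 0
  2*Y**3 ↦ 2·1·729·1 = 1458
  2*Y**2*Z ↦ 2·1·81·0 = 0
  3*Y*Z**2 ↦ 3·1·9·0 = 0
Sum: F(3, 9, 0) = (27) + (-81) + (729) + (0) + (1458) + (0) + (0) = 2133.
Reducing mod 11: 2133 ≡ 10 (mod 11).
Since F(a, b, c) ≡ 10 ≠ 0 (mod 11), P does NOT lie on the curve.


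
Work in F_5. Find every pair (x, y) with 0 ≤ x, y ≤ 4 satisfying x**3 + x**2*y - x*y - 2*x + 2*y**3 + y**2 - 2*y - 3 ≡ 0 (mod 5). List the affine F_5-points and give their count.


Affine F_5-points: {(2, 4), (3, 1)}; count = 2.

For each of the 25 pairs (x, y) ∈ F_5², evaluate f(x, y) mod 5. Record the zeros.
  x = 0: [0↦2, 1↦3, 2↦3, 3↦4, 4↦3]  zeros at y ∈ ∅
  x = 1: [0↦1, 1↦2, 2↦2, 3↦3, 4↦2]  zeros at y ∈ ∅
  x = 2: [0↦1, 1↦4, 2↦1, 3↦4, 4↦0]  zeros at y ∈ {4}
  x = 3: [0↦3, 1↦0, 2↦1, 3↦3, 4↦3]  zeros at y ∈ {1}
  x = 4: [0↦3, 1↦1, 2↦3, 3↦1, 4↦2]  zeros at y ∈ ∅
Collecting zeros: affine points = {(2, 4), (3, 1)}.
Total count |C(F_5)_aff| = 2.


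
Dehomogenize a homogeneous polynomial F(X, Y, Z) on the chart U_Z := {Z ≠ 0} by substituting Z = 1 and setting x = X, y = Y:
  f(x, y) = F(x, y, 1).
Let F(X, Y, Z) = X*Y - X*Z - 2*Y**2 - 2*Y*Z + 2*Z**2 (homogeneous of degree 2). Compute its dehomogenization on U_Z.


f(x, y) = x*y - x - 2*y**2 - 2*y + 2

On U_Z we set Z = 1. Each monomial c·X^i·Y^j·Z^k in F becomes c·x^i·y^j·1^k = c·x^i·y^j.
Substituting Z = 1: F(X, Y, 1) = x*y - x - 2*y**2 - 2*y + 2.
Note: deg(f) ≤ deg(F) = 2; strict inequality happens when F is divisible by Z (lost terms).


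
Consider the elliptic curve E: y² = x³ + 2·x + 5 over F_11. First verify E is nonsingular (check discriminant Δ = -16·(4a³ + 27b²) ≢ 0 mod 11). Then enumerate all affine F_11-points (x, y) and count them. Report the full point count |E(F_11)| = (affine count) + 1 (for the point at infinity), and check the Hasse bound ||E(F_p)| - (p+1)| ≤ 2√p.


Affine points = {(0, 4), (0, 7), (3, 4), (3, 7), (4, 0), (8, 4), (8, 7), (9, 2), (9, 9)}; affine count = 9; |E(F_11)| = 10.

Discriminant check: Δ ∝ 4a³ + 27b² = 4·2³ + 27·5² = 4·8 + 27·25 ≡ 3 (mod 11). Nonzero ⇒ E is nonsingular.
For each x ∈ F_11, compute rhs = x³ + 2·x + 5 mod 11, then count y ∈ F_11 with y² ≡ rhs.
  x = 0: rhs = 5, matching y values: 4, 7 (2 points).
  x = 1: rhs = 8, matching y values: none (0 points).
  x = 2: rhs = 6, matching y values: none (0 points).
  x = 3: rhs = 5, matching y values: 4, 7 (2 points).
  x = 4: rhs = 0, matching y values: 0 (1 points).
  x = 5: rhs = 8, matching y values: none (0 points).
  x = 6: rhs = 2, matching y values: none (0 points).
  x = 7: rhs = 10, matching y values: none (0 points).
  x = 8: rhs = 5, matching y values: 4, 7 (2 points).
  x = 9: rhs = 4, matching y values: 2, 9 (2 points).
  x = 10: rhs = 2, matching y values: none (0 points).
Total affine count: 9.
Full point count |E(F_11)| = 9 + 1 = 10.
Hasse bound: |10 − (11+1)| = |-2| = 2 ≤ 2√11 ≈ 6.6332 ✓.


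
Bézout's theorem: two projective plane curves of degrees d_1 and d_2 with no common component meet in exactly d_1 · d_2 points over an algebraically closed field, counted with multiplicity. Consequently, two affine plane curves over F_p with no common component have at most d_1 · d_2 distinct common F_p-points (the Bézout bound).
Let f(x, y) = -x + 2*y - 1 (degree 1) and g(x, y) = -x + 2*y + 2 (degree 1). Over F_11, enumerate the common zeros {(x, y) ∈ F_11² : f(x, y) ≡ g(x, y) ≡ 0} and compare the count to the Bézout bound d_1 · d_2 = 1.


Common zeros: ∅; count = 0; Bézout bound = 1.

deg(f) = 1, deg(g) = 1, so Bézout bound = 1.
Scan x ∈ F_11. For each x, list the y ∈ F_11 with f(x, y) ≡ 0 and those with g(x, y) ≡ 0 (mod 11); the common zeros in that column are the intersection.
  x = 0: f ≡ 0 at y ∈ {6}; g ≡ 0 at y ∈ {10}; common: ∅.
  x = 1: f ≡ 0 at y ∈ {1}; g ≡ 0 at y ∈ {5}; common: ∅.
  x = 2: f ≡ 0 at y ∈ {7}; g ≡ 0 at y ∈ {0}; common: ∅.
  x = 3: f ≡ 0 at y ∈ {2}; g ≡ 0 at y ∈ {6}; common: ∅.
  x = 4: f ≡ 0 at y ∈ {8}; g ≡ 0 at y ∈ {1}; common: ∅.
  x = 5: f ≡ 0 at y ∈ {3}; g ≡ 0 at y ∈ {7}; common: ∅.
  x = 6: f ≡ 0 at y ∈ {9}; g ≡ 0 at y ∈ {2}; common: ∅.
  x = 7: f ≡ 0 at y ∈ {4}; g ≡ 0 at y ∈ {8}; common: ∅.
  x = 8: f ≡ 0 at y ∈ {10}; g ≡ 0 at y ∈ {3}; common: ∅.
  x = 9: f ≡ 0 at y ∈ {5}; g ≡ 0 at y ∈ {9}; common: ∅.
  x = 10: f ≡ 0 at y ∈ {0}; g ≡ 0 at y ∈ {4}; common: ∅.
Collecting: common zeros = ∅, so the count is 0.
Comparison with the Bézout bound: 0 ≤ 1 = deg(f)·deg(g), as expected for curves with no common component (the affine F_11-count falls short of the bound because intersections may lie at infinity, over extension fields, or carry multiplicity).


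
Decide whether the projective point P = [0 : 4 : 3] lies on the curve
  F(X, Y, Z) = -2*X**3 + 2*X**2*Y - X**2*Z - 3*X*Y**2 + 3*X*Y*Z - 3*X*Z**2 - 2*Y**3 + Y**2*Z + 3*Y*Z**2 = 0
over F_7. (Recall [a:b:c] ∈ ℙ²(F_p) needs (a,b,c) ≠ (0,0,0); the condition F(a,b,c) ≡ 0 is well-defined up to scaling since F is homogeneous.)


F(0,4,3) ≡ 0 (mod 7); P is on the curve.

Evaluate F(0, 4, 3) term-by-term (mod 7).
  -2*X**3 ↦ -2·0·1·1 = 0
  2*X**2*Y ↦ 2·0·4·1 = 0
  -X**2*Z ↦ -1·0·1·3 = 0
  -3*X*Y**2 ↦ -3·0·16·1 = 0
  3*X*Y*Z ↦ 3·0·4·3 = 0
  -3*X*Z**2 ↦ -3·0·1·9 = 0
  -2*Y**3 ↦ -2·1·64·1 = -128
  Y**2*Z ↦ 1·1·16·3 = 48
  3*Y*Z**2 ↦ 3·1·4·9 = 108
Sum: F(0, 4, 3) = (0) + (0) + (0) + (0) + (0) + (0) + (-128) + (48) + (108) = 28.
Reducing mod 7: 28 ≡ 0 (mod 7).
Since F(a, b, c) ≡ 0 (mod 7), P lies on the curve.


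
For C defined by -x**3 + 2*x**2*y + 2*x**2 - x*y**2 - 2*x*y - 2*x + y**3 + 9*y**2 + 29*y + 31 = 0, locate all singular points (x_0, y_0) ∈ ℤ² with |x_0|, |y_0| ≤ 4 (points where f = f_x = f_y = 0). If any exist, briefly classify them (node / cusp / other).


Singular points: {(-1, -3)}; classification: node.

Compute partial derivatives:
  f_x = -3*x**2 + 4*x*y + 4*x - y**2 - 2*y - 2.
  f_y = 2*x**2 - 2*x*y - 2*x + 3*y**2 + 18*y + 29.
Scan x_0 ∈ {−4, ..., 4}. For each x_0, f_y(x_0, y) is a polynomial in y; find its integer roots y ∈ {−4, ..., 4}, then test f_x and f at those candidates.
  x = -4: f_y(-4, y) = 3*y**2 + 26*y + 69; no integer root y with |y| ≤ 4.
  x = -3: f_y(-3, y) = 3*y**2 + 24*y + 53; no integer root y with |y| ≤ 4.
  x = -2: f_y(-2, y) = 3*y**2 + 22*y + 41; no integer root y with |y| ≤ 4.
  x = -1: f_y(-1, y) = 3*y**2 + 20*y + 33; vanishes at y ∈ {-3}. (-1, -3): f_x = 0, f = 0 — SINGULAR.
  x = 0: f_y(0, y) = 3*y**2 + 18*y + 29; no integer root y with |y| ≤ 4.
  x = 1: f_y(1, y) = 3*y**2 + 16*y + 29; no integer root y with |y| ≤ 4.
  x = 2: f_y(2, y) = 3*y**2 + 14*y + 33; no integer root y with |y| ≤ 4.
  x = 3: f_y(3, y) = 3*y**2 + 12*y + 41; no integer root y with |y| ≤ 4.
  x = 4: f_y(4, y) = 3*y**2 + 10*y + 53; no integer root y with |y| ≤ 4.
Only singular point on the grid: (-1, -3).
Classify: substitute x = -1 + u, y = -3 + v and expand: f = -u**3 + 2*u**2*v - u**2 - u*v**2 + v**3 + v**2.
No constant or linear terms (consistent with a singular point). Quadratic part: -u**2 + v**2. Cubic part: -u**3 + 2*u**2*v - u*v**2 + v**3.
The quadratic part v**2 - u**2 = (v − u)(v + u) splits into two distinct linear factors, so there are two distinct tangent lines y − -3 = ±(x − -1) — this is a node (ordinary double point).
Classification: node.


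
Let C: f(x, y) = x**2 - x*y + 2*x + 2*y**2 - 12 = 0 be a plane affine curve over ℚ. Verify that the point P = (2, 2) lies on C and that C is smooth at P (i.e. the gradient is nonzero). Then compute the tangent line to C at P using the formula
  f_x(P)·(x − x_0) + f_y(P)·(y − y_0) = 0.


Tangent line at P: 4*x + 6*y - 20 = 0.

Step 1: f(2, 2) = 0, so P lies on C.
Step 2: partial derivatives
  f_x(x, y) = 2*x - y + 2, f_y(x, y) = -x + 4*y.
  f_x(P) = 4, f_y(P) = 6 (gradient nonzero, so P is smooth).
Step 3: tangent line at P: 4·(x − 2) + 6·(y − 2) = 0.
Expanding: 4*x + 6*y - 20 = 0.


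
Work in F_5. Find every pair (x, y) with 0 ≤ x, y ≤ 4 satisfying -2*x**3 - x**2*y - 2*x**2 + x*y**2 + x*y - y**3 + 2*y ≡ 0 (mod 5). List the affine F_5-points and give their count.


Affine F_5-points: {(0, 0), (4, 0), (4, 4)}; count = 3.

For each of the 25 pairs (x, y) ∈ F_5², evaluate f(x, y) mod 5. Record the zeros.
  x = 0: [0↦0, 1↦1, 2↦1, 3↦4, 4↦4]  zeros at y ∈ {0}
  x = 1: [0↦1, 1↦3, 2↦1, 3↦4, 4↦1]  zeros at y ∈ ∅
  x = 2: [0↦1, 1↦2, 2↦1, 3↦2, 4↦4]  zeros at y ∈ ∅
  x = 3: [0↦3, 1↦1, 2↦4, 3↦1, 4↦1]  zeros at y ∈ ∅
  x = 4: [0↦0, 1↦3, 2↦3, 3↦4, 4↦0]  zeros at y ∈ {0, 4}
Collecting zeros: affine points = {(0, 0), (4, 0), (4, 4)}.
Total count |C(F_5)_aff| = 3.


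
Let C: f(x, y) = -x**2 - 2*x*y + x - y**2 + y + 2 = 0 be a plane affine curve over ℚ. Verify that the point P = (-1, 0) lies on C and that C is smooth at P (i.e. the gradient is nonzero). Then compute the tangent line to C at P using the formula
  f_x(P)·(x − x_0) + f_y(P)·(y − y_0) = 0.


Tangent line at P: 3*x + 3*y + 3 = 0.

Step 1: f(-1, 0) = 0, so P lies on C.
Step 2: partial derivatives
  f_x(x, y) = -2*x - 2*y + 1, f_y(x, y) = -2*x - 2*y + 1.
  f_x(P) = 3, f_y(P) = 3 (gradient nonzero, so P is smooth).
Step 3: tangent line at P: 3·(x − -1) + 3·(y − 0) = 0.
Expanding: 3*x + 3*y + 3 = 0.


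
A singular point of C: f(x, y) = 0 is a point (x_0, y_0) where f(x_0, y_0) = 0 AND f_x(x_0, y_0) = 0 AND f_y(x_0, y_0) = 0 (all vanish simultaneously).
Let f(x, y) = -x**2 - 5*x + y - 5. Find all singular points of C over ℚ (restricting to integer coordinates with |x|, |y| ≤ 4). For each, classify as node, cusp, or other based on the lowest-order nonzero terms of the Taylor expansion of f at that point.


No singular points in the scanned grid; C is smooth there.

Compute partial derivatives:
  f_x = -2*x - 5.
  f_y = 1.
f_y = 1 is a nonzero constant, so f_y never vanishes: no point (x, y) can satisfy f = f_x = f_y = 0. In particular no (x, y) ∈ {−4, ..., 4}² is singular; the curve is smooth.
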